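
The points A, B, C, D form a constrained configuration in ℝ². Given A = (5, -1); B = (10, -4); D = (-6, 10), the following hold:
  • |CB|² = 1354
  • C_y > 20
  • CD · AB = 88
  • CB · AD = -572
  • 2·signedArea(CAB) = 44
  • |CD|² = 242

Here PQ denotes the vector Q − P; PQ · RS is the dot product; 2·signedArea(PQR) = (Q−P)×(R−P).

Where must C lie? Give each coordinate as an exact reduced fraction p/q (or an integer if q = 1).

C = (-17, 21)

1. C_x = -17  [CB · AD = -572 ∩ CD · AB = 88]
2. C_y = 21  [CB · AD = -572 ∩ CD · AB = 88]
   → C = (-17, 21)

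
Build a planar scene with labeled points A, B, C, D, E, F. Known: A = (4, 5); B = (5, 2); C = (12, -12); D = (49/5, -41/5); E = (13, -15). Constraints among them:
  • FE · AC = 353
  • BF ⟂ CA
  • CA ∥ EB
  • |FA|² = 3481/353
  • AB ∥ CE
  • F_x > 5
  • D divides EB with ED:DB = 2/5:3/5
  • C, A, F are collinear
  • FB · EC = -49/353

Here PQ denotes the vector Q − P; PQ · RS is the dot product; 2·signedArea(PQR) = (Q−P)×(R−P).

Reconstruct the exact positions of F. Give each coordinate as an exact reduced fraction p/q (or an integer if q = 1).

1. F_x = 1884/353  [C, A, F are collinear ∩ BF ⟂ CA]
2. F_y = 762/353  [C, A, F are collinear ∩ BF ⟂ CA]
   → F = (1884/353, 762/353)

F = (1884/353, 762/353)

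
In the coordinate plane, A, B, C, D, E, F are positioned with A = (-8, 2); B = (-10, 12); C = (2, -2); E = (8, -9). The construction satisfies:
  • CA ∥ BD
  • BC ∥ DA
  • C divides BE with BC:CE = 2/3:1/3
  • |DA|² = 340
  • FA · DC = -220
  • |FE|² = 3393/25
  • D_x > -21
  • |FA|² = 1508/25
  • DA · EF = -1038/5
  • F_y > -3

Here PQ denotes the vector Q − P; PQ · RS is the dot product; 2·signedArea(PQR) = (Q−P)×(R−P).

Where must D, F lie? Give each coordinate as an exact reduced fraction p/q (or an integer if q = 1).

1. D_x = -20  [BC ∥ DA ∩ CA ∥ BD]
2. D_y = 16  [BC ∥ DA ∩ CA ∥ BD]
   → D = (-20, 16)
3. F_x = -8/5  [FA · DC = -220 ∩ DA · EF = -1038/5]
4. F_y = -12/5  [FA · DC = -220 ∩ DA · EF = -1038/5]
   → F = (-8/5, -12/5)

D = (-20, 16)
F = (-8/5, -12/5)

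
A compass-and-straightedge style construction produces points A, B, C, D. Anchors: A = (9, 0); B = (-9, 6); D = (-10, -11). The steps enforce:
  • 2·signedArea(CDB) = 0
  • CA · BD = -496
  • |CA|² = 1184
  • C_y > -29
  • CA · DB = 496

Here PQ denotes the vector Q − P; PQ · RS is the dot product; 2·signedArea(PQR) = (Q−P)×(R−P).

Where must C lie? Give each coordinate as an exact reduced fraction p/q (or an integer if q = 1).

C = (-11, -28)

1. C_x = -11  [2·signedArea(CDB) = 0 ∩ CA · DB = 496]
2. C_y = -28  [2·signedArea(CDB) = 0 ∩ CA · DB = 496]
   → C = (-11, -28)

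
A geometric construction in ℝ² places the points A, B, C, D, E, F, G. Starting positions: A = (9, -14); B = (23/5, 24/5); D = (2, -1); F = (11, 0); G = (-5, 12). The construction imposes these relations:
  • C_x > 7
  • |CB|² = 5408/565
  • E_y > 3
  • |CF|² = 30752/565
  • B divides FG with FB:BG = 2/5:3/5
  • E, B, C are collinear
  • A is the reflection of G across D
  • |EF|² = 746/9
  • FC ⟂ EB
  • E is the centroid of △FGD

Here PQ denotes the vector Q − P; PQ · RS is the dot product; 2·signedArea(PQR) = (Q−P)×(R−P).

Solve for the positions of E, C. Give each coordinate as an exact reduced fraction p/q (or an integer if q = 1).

C = (4107/565, 3596/565)
E = (8/3, 11/3)

1. E_x = 8/3  [E is the centroid of △FGD]
2. E_y = 11/3  [E is the centroid of △FGD]
   → E = (8/3, 11/3)
3. C_x = 4107/565  [E, B, C are collinear ∩ FC ⟂ EB]
4. C_y = 3596/565  [E, B, C are collinear ∩ FC ⟂ EB]
   → C = (4107/565, 3596/565)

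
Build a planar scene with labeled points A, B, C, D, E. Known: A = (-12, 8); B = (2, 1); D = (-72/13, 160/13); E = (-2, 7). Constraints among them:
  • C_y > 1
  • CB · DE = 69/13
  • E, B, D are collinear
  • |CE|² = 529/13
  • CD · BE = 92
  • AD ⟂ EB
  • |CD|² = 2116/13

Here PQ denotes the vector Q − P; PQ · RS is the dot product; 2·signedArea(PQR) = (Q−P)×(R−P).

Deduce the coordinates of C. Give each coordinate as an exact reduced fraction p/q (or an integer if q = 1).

C = (20/13, 22/13)

1. C_x = 20/13  [line 4·x + -6·y + 4 = 0 ∩ |CD|² = 2116/13]
2. C_y = 22/13  [line 4·x + -6·y + 4 = 0 ∩ |CD|² = 2116/13]
   → C = (20/13, 22/13)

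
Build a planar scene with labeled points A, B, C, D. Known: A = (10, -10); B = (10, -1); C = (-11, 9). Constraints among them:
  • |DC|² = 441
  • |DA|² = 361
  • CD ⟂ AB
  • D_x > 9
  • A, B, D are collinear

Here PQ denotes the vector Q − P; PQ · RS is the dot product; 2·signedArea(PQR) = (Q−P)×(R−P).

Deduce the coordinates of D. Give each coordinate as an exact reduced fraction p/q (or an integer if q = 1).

D = (10, 9)

1. D_x = 10  [A, B, D are collinear ∩ CD ⟂ AB]
2. D_y = 9  [A, B, D are collinear ∩ CD ⟂ AB]
   → D = (10, 9)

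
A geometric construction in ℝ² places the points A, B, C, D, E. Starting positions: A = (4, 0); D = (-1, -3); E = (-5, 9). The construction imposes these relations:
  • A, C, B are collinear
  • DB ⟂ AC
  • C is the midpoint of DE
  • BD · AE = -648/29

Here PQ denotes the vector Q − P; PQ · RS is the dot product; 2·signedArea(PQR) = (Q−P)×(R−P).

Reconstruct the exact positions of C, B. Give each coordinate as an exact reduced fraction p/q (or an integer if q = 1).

1. C_x = -3  [C is the midpoint of DE]
2. C_y = 3  [C is the midpoint of DE]
   → C = (-3, 3)
3. B_x = 25/29  [A, C, B are collinear ∩ DB ⟂ AC]
4. B_y = 39/29  [A, C, B are collinear ∩ DB ⟂ AC]
   → B = (25/29, 39/29)

B = (25/29, 39/29)
C = (-3, 3)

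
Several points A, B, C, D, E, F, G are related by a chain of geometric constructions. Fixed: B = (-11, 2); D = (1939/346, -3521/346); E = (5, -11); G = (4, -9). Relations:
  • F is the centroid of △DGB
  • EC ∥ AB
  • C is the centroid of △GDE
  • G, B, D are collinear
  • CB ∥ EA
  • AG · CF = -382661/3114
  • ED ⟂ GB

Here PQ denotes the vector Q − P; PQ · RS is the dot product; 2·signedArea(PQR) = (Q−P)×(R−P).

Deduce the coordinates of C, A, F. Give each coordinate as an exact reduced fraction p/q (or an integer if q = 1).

1. C_x = 5053/1038  [C is the centroid of △GDE]
2. C_y = -10441/1038  [C is the centroid of △GDE]
   → C = (5053/1038, -10441/1038)
3. A_x = -11281/1038  [EC ∥ AB ∩ CB ∥ EA]
4. A_y = 1099/1038  [EC ∥ AB ∩ CB ∥ EA]
   → A = (-11281/1038, 1099/1038)
5. F_x = -161/346  [F is the centroid of △DGB]
6. F_y = -1981/346  [F is the centroid of △DGB]
   → F = (-161/346, -1981/346)

A = (-11281/1038, 1099/1038)
C = (5053/1038, -10441/1038)
F = (-161/346, -1981/346)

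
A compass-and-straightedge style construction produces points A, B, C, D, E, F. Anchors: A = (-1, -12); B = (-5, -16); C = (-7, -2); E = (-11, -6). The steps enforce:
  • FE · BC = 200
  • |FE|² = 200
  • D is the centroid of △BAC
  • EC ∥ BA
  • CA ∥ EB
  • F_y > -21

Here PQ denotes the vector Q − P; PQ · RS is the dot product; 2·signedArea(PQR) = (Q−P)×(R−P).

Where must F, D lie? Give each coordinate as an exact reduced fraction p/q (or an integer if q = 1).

D = (-13/3, -10)
F = (-9, -20)

1. F_x = -9  [line 2·x + -14·y + -262 = 0 ∩ |FE|² = 200]
2. F_y = -20  [line 2·x + -14·y + -262 = 0 ∩ |FE|² = 200]
   → F = (-9, -20)
3. D_x = -13/3  [D is the centroid of △BAC]
4. D_y = -10  [D is the centroid of △BAC]
   → D = (-13/3, -10)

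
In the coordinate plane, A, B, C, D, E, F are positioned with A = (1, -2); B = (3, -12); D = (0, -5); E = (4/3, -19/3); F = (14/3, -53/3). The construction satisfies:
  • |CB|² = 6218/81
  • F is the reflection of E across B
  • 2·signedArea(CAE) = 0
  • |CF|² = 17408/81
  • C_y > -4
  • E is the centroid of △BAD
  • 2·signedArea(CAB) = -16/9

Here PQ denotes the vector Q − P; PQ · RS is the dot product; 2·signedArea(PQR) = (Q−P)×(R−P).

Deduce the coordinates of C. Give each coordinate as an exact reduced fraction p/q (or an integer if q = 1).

C = (10/9, -31/9)

1. C_x = 10/9  [2·signedArea(CAE) = 0 ∩ 2·signedArea(CAB) = -16/9]
2. C_y = -31/9  [2·signedArea(CAE) = 0 ∩ 2·signedArea(CAB) = -16/9]
   → C = (10/9, -31/9)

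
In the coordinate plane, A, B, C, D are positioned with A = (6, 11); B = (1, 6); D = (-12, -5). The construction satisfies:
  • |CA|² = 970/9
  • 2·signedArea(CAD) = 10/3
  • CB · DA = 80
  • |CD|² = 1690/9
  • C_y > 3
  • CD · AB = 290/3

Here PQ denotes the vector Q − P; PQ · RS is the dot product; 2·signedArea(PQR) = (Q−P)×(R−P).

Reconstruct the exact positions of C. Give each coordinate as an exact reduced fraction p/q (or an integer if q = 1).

1. C_x = -5/3  [2·signedArea(CAD) = 10/3 ∩ CB · DA = 80]
2. C_y = 4  [2·signedArea(CAD) = 10/3 ∩ CB · DA = 80]
   → C = (-5/3, 4)

C = (-5/3, 4)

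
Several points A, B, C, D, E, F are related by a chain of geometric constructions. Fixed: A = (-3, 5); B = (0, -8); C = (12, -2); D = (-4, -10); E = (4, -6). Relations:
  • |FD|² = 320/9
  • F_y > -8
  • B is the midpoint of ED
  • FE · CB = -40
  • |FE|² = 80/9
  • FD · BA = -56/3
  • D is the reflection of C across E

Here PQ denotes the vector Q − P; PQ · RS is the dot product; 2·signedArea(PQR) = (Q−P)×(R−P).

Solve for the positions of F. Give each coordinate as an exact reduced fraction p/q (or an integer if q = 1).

1. F_x = 4/3  [FE · CB = -40 ∩ FD · BA = -56/3]
2. F_y = -22/3  [FE · CB = -40 ∩ FD · BA = -56/3]
   → F = (4/3, -22/3)

F = (4/3, -22/3)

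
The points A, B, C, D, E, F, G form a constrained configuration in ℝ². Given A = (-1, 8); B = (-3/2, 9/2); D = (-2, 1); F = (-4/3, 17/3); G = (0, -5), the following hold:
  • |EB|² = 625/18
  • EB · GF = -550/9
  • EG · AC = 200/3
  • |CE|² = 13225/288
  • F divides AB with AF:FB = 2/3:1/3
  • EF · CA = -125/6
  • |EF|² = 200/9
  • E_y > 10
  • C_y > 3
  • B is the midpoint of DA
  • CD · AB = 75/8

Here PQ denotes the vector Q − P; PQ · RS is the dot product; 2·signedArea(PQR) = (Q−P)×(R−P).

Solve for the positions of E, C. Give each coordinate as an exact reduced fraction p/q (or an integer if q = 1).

C = (-13/8, 29/8)
E = (-2/3, 31/3)

1. E_x = -2/3  [line 4/3·x + -32/3·y + 1000/9 = 0 ∩ |EB|² = 625/18]
2. E_y = 31/3  [line 4/3·x + -32/3·y + 1000/9 = 0 ∩ |EB|² = 625/18]
   → E = (-2/3, 31/3)
3. C_x = -13/8  [CD · AB = 75/8 ∩ EG · AC = 200/3]
4. C_y = 29/8  [CD · AB = 75/8 ∩ EG · AC = 200/3]
   → C = (-13/8, 29/8)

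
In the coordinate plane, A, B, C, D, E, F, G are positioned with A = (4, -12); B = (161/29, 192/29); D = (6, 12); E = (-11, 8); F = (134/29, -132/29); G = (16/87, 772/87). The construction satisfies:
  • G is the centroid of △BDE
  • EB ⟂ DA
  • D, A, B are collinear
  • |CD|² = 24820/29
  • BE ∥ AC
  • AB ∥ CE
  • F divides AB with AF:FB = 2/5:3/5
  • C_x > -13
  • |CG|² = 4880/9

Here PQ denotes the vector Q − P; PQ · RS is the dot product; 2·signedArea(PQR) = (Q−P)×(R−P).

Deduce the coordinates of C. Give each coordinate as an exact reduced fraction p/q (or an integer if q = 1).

1. C_x = -364/29  [AB ∥ CE ∩ BE ∥ AC]
2. C_y = -308/29  [AB ∥ CE ∩ BE ∥ AC]
   → C = (-364/29, -308/29)

C = (-364/29, -308/29)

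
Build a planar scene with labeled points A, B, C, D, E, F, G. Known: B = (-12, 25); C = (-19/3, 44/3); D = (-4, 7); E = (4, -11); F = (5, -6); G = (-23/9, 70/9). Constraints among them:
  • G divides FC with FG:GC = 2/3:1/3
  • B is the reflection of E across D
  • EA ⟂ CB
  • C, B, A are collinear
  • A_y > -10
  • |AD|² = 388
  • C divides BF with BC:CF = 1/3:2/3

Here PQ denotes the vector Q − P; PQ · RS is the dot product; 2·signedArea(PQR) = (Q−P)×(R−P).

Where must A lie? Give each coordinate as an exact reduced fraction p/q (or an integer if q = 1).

1. A_x = 4298/625  [C, B, A are collinear ∩ EA ⟂ CB]
2. A_y = -5889/625  [C, B, A are collinear ∩ EA ⟂ CB]
   → A = (4298/625, -5889/625)

A = (4298/625, -5889/625)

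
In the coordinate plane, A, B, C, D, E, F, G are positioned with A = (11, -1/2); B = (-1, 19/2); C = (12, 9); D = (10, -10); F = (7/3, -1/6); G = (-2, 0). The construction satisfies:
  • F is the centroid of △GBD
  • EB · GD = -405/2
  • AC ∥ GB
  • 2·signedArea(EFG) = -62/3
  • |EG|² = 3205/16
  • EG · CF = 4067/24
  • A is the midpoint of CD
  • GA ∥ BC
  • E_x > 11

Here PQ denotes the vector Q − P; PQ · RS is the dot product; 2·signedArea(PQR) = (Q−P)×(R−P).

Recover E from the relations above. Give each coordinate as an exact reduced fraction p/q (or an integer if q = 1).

E = (23/2, 17/4)

1. E_x = 23/2  [EB · GD = -405/2 ∩ 2·signedArea(EFG) = -62/3]
2. E_y = 17/4  [EB · GD = -405/2 ∩ 2·signedArea(EFG) = -62/3]
   → E = (23/2, 17/4)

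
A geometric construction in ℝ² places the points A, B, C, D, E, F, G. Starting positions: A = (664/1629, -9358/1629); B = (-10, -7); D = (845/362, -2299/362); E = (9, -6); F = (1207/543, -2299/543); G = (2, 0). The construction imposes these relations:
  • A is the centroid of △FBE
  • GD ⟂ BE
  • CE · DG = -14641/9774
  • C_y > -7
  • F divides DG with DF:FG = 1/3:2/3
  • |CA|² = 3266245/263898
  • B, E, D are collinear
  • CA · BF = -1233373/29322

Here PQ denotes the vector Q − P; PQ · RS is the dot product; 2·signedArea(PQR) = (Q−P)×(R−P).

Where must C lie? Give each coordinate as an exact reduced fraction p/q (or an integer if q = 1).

1. C_x = 38255/9774  [CA · BF = -1233373/29322 ∩ CE · DG = -14641/9774]
2. C_y = -58955/9774  [CA · BF = -1233373/29322 ∩ CE · DG = -14641/9774]
   → C = (38255/9774, -58955/9774)

C = (38255/9774, -58955/9774)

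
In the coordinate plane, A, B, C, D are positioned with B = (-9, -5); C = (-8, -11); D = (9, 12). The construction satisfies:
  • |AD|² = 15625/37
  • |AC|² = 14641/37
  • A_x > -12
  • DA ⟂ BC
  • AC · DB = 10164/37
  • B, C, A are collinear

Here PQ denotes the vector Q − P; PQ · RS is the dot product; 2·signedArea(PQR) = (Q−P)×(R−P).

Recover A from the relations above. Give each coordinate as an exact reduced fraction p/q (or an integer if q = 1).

A = (-417/37, 319/37)

1. A_x = -417/37  [B, C, A are collinear ∩ DA ⟂ BC]
2. A_y = 319/37  [B, C, A are collinear ∩ DA ⟂ BC]
   → A = (-417/37, 319/37)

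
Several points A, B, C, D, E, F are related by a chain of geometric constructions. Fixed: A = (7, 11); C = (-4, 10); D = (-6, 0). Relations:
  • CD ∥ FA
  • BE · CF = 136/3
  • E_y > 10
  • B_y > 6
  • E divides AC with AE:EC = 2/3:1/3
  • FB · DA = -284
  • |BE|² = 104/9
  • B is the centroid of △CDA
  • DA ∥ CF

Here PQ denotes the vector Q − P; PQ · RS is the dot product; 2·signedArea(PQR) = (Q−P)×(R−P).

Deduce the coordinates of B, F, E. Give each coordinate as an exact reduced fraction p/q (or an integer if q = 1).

1. B_x = -1  [B is the centroid of △CDA]
2. B_y = 7  [B is the centroid of △CDA]
   → B = (-1, 7)
3. F_x = 9  [CD ∥ FA ∩ DA ∥ CF]
4. F_y = 21  [CD ∥ FA ∩ DA ∥ CF]
   → F = (9, 21)
5. E_x = -1/3  [E divides AC with AE:EC = 2/3:1/3]
6. E_y = 31/3  [E divides AC with AE:EC = 2/3:1/3]
   → E = (-1/3, 31/3)

B = (-1, 7)
E = (-1/3, 31/3)
F = (9, 21)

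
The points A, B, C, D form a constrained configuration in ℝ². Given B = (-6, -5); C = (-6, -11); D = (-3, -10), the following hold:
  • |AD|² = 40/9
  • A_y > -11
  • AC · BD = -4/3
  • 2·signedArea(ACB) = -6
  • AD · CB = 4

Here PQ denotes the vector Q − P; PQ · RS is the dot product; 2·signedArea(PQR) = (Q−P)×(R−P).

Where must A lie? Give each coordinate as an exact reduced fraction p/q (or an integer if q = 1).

A = (-5, -32/3)

1. A_x = -5  [AD · CB = 4 ∩ 2·signedArea(ACB) = -6]
2. A_y = -32/3  [AD · CB = 4 ∩ 2·signedArea(ACB) = -6]
   → A = (-5, -32/3)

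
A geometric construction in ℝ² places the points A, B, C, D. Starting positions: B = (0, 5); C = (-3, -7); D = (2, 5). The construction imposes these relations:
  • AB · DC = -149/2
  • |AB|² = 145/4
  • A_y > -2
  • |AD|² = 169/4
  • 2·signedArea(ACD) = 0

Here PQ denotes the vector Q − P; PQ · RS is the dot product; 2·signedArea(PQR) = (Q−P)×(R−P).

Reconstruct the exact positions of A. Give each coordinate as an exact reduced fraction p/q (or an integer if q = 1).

1. A_x = -1/2  [2·signedArea(ACD) = 0 ∩ AB · DC = -149/2]
2. A_y = -1  [2·signedArea(ACD) = 0 ∩ AB · DC = -149/2]
   → A = (-1/2, -1)

A = (-1/2, -1)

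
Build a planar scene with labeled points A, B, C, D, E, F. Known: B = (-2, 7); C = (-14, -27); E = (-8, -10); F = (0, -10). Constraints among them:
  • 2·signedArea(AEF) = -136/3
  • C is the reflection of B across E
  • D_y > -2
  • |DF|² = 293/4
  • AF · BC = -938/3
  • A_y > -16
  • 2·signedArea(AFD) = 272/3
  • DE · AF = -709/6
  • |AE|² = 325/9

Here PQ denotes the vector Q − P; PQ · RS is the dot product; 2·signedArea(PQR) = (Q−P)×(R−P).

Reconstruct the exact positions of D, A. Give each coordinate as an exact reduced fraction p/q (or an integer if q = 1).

1. A_x = -10  [AF · BC = -938/3 ∩ 2·signedArea(AEF) = -136/3]
2. A_y = -47/3  [AF · BC = -938/3 ∩ 2·signedArea(AEF) = -136/3]
   → A = (-10, -47/3)
3. D_x = -1  [DE · AF = -709/6 ∩ 2·signedArea(AFD) = 272/3]
4. D_y = -3/2  [DE · AF = -709/6 ∩ 2·signedArea(AFD) = 272/3]
   → D = (-1, -3/2)

A = (-10, -47/3)
D = (-1, -3/2)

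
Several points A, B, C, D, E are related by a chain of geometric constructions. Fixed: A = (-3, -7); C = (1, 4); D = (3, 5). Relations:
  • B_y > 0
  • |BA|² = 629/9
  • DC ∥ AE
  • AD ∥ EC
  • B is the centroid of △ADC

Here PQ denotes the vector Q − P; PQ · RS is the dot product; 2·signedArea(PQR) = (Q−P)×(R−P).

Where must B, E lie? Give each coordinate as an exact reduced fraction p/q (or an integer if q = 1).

B = (1/3, 2/3)
E = (-5, -8)

1. B_x = 1/3  [B is the centroid of △ADC]
2. B_y = 2/3  [B is the centroid of △ADC]
   → B = (1/3, 2/3)
3. E_x = -5  [AD ∥ EC ∩ DC ∥ AE]
4. E_y = -8  [AD ∥ EC ∩ DC ∥ AE]
   → E = (-5, -8)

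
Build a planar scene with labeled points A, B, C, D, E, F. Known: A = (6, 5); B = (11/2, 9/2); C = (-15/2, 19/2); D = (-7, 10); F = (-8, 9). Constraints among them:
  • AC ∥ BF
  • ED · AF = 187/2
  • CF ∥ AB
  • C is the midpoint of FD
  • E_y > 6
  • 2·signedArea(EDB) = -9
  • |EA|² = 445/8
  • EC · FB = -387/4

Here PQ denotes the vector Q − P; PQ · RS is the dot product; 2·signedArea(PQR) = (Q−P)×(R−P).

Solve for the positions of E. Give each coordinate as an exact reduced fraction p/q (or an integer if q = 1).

1. E_x = -5/4  [ED · AF = 187/2 ∩ EC · FB = -387/4]
2. E_y = 27/4  [ED · AF = 187/2 ∩ EC · FB = -387/4]
   → E = (-5/4, 27/4)

E = (-5/4, 27/4)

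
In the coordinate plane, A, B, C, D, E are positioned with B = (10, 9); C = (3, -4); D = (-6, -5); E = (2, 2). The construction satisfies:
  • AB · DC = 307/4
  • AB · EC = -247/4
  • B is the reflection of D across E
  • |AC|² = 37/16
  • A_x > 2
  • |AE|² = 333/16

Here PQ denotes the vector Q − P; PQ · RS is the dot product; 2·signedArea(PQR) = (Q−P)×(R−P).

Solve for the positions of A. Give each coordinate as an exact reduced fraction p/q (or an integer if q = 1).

A = (11/4, -5/2)

1. A_x = 11/4  [AB · DC = 307/4 ∩ AB · EC = -247/4]
2. A_y = -5/2  [AB · DC = 307/4 ∩ AB · EC = -247/4]
   → A = (11/4, -5/2)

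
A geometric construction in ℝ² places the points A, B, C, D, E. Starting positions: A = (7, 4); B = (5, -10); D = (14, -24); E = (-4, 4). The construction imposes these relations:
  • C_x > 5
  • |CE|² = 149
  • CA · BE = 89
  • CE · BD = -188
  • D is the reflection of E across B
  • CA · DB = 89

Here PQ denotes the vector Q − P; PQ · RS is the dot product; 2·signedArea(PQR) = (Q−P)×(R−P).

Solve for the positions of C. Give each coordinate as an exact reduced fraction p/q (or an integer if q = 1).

1. C_x = 6  [line -9·x + 14·y + 96 = 0 ∩ |CE|² = 149]
2. C_y = -3  [line -9·x + 14·y + 96 = 0 ∩ |CE|² = 149]
   → C = (6, -3)

C = (6, -3)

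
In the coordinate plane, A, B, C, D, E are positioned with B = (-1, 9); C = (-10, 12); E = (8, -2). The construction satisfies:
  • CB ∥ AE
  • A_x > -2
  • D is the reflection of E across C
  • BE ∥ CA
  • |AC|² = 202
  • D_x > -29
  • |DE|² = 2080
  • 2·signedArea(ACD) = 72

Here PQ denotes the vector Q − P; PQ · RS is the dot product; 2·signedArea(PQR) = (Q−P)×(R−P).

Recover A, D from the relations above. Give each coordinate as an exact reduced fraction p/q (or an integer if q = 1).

1. A_x = -1  [CB ∥ AE ∩ BE ∥ CA]
2. A_y = 1  [CB ∥ AE ∩ BE ∥ CA]
   → A = (-1, 1)
3. D_x = -28  [D is the reflection of E across C]
4. D_y = 26  [D is the reflection of E across C]
   → D = (-28, 26)

A = (-1, 1)
D = (-28, 26)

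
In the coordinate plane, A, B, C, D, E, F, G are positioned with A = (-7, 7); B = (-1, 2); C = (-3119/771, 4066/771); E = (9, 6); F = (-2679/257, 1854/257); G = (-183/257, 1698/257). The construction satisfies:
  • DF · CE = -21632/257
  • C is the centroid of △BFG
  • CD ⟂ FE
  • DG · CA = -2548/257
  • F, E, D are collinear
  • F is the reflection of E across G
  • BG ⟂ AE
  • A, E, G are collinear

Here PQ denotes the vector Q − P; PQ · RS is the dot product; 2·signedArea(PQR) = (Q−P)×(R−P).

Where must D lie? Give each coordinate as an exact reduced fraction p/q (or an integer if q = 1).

D = (-1015/257, 1750/257)

1. D_x = -1015/257  [F, E, D are collinear ∩ CD ⟂ FE]
2. D_y = 1750/257  [F, E, D are collinear ∩ CD ⟂ FE]
   → D = (-1015/257, 1750/257)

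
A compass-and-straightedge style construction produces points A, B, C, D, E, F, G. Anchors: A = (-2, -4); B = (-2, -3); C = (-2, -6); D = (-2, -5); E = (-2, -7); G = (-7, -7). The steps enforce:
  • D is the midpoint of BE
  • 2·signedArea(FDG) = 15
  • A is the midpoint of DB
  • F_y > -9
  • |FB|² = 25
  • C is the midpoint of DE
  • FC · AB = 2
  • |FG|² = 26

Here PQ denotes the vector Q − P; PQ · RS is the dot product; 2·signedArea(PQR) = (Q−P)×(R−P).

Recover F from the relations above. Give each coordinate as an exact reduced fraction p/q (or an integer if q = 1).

1. F_x = -2  [2·signedArea(FDG) = 15 ∩ FC · AB = 2]
2. F_y = -8  [2·signedArea(FDG) = 15 ∩ FC · AB = 2]
   → F = (-2, -8)

F = (-2, -8)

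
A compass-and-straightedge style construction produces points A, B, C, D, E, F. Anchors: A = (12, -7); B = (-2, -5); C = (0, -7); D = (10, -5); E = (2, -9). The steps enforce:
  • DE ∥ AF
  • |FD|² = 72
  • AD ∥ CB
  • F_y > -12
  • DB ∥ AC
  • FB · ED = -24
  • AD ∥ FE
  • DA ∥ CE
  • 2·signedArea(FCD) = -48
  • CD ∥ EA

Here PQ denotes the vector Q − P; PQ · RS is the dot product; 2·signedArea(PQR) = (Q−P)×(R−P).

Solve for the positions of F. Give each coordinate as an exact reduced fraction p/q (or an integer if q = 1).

F = (4, -11)

1. F_x = 4  [AD ∥ FE ∩ DE ∥ AF]
2. F_y = -11  [AD ∥ FE ∩ DE ∥ AF]
   → F = (4, -11)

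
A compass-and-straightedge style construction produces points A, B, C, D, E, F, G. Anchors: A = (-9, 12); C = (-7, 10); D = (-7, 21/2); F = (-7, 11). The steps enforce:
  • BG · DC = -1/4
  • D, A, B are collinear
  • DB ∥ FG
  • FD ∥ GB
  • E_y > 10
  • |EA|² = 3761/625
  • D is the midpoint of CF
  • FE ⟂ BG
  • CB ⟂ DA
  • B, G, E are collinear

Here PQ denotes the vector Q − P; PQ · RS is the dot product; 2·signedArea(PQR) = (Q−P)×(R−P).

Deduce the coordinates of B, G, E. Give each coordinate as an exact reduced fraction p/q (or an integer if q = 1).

1. B_x = -169/25  [D, A, B are collinear ∩ CB ⟂ DA]
2. B_y = 258/25  [D, A, B are collinear ∩ CB ⟂ DA]
   → B = (-169/25, 258/25)
3. G_x = -169/25  [FD ∥ GB ∩ DB ∥ FG]
4. G_y = 541/50  [FD ∥ GB ∩ DB ∥ FG]
   → G = (-169/25, 541/50)
5. E_x = -169/25  [B, G, E are collinear ∩ FE ⟂ BG]
6. E_y = 11  [B, G, E are collinear ∩ FE ⟂ BG]
   → E = (-169/25, 11)

B = (-169/25, 258/25)
E = (-169/25, 11)
G = (-169/25, 541/50)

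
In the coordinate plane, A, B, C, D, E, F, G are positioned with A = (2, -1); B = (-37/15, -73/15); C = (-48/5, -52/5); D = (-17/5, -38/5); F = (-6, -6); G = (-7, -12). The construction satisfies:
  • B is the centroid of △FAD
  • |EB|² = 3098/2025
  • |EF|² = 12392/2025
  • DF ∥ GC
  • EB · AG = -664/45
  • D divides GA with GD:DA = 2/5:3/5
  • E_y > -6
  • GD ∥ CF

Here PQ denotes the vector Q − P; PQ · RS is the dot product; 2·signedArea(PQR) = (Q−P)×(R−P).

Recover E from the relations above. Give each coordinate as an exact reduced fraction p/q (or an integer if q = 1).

1. E_x = -164/45  [line 9·x + 11·y + 4072/45 = 0 ∩ |EB|² = 3098/2025]
2. E_y = -236/45  [line 9·x + 11·y + 4072/45 = 0 ∩ |EB|² = 3098/2025]
   → E = (-164/45, -236/45)

E = (-164/45, -236/45)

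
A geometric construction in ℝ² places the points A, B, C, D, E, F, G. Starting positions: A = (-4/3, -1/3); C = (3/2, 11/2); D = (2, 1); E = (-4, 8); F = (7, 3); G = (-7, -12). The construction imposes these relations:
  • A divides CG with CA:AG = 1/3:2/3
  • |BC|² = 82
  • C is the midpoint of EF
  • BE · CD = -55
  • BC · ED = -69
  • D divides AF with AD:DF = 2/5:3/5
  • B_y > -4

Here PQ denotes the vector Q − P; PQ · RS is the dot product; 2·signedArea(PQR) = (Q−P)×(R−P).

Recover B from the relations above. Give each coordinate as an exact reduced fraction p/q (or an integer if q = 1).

B = (5/2, -7/2)

1. B_x = 5/2  [BC · ED = -69 ∩ BE · CD = -55]
2. B_y = -7/2  [BC · ED = -69 ∩ BE · CD = -55]
   → B = (5/2, -7/2)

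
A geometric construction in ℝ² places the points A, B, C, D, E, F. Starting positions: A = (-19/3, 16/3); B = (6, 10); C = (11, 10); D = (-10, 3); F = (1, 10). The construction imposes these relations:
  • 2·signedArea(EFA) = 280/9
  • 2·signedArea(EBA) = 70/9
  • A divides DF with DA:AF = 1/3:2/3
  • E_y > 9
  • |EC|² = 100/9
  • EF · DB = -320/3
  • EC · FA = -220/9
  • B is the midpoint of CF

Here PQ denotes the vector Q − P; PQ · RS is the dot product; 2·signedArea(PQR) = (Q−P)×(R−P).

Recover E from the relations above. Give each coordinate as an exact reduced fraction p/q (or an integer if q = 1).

1. E_x = 23/3  [2·signedArea(EBA) = 70/9 ∩ 2·signedArea(EFA) = 280/9]
2. E_y = 10  [2·signedArea(EBA) = 70/9 ∩ 2·signedArea(EFA) = 280/9]
   → E = (23/3, 10)

E = (23/3, 10)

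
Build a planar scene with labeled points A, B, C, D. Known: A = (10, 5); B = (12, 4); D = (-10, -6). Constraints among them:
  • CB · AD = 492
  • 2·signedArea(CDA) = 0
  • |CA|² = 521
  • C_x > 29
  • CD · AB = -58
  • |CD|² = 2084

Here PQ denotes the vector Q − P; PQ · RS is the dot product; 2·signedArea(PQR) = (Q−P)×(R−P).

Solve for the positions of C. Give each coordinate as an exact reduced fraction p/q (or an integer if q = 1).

C = (30, 16)

1. C_x = 30  [2·signedArea(CDA) = 0 ∩ CD · AB = -58]
2. C_y = 16  [2·signedArea(CDA) = 0 ∩ CD · AB = -58]
   → C = (30, 16)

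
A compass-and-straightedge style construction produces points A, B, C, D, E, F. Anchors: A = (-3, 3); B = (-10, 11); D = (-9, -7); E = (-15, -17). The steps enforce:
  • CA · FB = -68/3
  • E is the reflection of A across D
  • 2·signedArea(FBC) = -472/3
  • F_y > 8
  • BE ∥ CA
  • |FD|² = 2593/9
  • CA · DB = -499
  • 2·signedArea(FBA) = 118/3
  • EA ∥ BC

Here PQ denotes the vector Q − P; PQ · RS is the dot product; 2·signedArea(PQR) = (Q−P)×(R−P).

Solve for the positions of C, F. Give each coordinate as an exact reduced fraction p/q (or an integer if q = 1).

1. C_x = 2  [BE ∥ CA ∩ EA ∥ BC]
2. C_y = 31  [BE ∥ CA ∩ EA ∥ BC]
   → C = (2, 31)
3. F_x = -10/3  [2·signedArea(FBC) = -472/3 ∩ CA · FB = -68/3]
4. F_y = 9  [2·signedArea(FBC) = -472/3 ∩ CA · FB = -68/3]
   → F = (-10/3, 9)

C = (2, 31)
F = (-10/3, 9)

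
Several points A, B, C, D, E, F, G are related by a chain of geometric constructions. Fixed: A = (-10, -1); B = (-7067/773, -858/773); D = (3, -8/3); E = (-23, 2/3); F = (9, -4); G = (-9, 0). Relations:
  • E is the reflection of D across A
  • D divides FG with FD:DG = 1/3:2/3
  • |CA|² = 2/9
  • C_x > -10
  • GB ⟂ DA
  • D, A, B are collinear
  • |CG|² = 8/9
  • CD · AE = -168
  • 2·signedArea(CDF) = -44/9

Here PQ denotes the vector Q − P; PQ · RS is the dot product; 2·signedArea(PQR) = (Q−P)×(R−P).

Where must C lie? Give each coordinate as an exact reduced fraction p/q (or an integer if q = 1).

1. C_x = -29/3  [CD · AE = -168 ∩ 2·signedArea(CDF) = -44/9]
2. C_y = -2/3  [CD · AE = -168 ∩ 2·signedArea(CDF) = -44/9]
   → C = (-29/3, -2/3)

C = (-29/3, -2/3)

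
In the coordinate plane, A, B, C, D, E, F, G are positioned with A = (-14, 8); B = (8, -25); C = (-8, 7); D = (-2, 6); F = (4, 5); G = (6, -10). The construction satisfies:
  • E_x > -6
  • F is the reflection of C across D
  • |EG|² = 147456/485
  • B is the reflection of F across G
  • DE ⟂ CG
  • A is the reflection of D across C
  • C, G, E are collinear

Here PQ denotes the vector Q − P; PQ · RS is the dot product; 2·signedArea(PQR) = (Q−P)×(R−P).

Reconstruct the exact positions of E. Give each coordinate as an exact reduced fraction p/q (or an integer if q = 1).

E = (-2466/485, 1678/485)

1. E_x = -2466/485  [C, G, E are collinear ∩ DE ⟂ CG]
2. E_y = 1678/485  [C, G, E are collinear ∩ DE ⟂ CG]
   → E = (-2466/485, 1678/485)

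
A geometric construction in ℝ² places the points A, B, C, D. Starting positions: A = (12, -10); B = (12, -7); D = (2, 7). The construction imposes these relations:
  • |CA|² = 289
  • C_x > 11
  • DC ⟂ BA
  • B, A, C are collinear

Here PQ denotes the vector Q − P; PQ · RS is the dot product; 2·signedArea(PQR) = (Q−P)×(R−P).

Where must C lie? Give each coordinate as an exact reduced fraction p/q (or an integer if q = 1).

C = (12, 7)

1. C_x = 12  [B, A, C are collinear ∩ DC ⟂ BA]
2. C_y = 7  [B, A, C are collinear ∩ DC ⟂ BA]
   → C = (12, 7)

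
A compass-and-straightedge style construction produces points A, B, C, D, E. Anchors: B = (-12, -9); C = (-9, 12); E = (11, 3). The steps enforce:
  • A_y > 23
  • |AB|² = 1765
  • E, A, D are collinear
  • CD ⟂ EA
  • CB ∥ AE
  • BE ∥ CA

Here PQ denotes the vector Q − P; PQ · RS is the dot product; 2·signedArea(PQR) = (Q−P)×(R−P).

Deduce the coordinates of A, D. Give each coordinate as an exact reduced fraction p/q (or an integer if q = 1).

A = (14, 24)
D = (593/50, 451/50)

1. A_x = 14  [CB ∥ AE ∩ BE ∥ CA]
2. A_y = 24  [CB ∥ AE ∩ BE ∥ CA]
   → A = (14, 24)
3. D_x = 593/50  [E, A, D are collinear ∩ CD ⟂ EA]
4. D_y = 451/50  [E, A, D are collinear ∩ CD ⟂ EA]
   → D = (593/50, 451/50)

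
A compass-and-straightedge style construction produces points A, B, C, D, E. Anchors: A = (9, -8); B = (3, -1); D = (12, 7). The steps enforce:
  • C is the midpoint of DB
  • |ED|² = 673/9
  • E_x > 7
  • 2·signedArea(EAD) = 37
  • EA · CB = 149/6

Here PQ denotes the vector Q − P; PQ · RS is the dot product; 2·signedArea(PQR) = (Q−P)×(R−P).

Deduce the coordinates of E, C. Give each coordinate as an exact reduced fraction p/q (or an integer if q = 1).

C = (15/2, 3)
E = (8, -2/3)

1. C_x = 15/2  [C is the midpoint of DB]
2. C_y = 3  [C is the midpoint of DB]
   → C = (15/2, 3)
3. E_x = 8  [2·signedArea(EAD) = 37 ∩ EA · CB = 149/6]
4. E_y = -2/3  [2·signedArea(EAD) = 37 ∩ EA · CB = 149/6]
   → E = (8, -2/3)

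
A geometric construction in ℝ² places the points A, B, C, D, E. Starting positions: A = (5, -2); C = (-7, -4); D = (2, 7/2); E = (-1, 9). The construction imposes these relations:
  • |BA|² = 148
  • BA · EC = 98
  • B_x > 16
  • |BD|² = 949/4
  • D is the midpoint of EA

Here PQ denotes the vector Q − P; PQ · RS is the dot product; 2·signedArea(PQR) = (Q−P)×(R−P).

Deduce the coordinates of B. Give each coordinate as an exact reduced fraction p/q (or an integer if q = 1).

B = (17, 0)

1. B_x = 17  [line 6·x + 13·y + -102 = 0 ∩ |BD|² = 949/4]
2. B_y = 0  [line 6·x + 13·y + -102 = 0 ∩ |BD|² = 949/4]
   → B = (17, 0)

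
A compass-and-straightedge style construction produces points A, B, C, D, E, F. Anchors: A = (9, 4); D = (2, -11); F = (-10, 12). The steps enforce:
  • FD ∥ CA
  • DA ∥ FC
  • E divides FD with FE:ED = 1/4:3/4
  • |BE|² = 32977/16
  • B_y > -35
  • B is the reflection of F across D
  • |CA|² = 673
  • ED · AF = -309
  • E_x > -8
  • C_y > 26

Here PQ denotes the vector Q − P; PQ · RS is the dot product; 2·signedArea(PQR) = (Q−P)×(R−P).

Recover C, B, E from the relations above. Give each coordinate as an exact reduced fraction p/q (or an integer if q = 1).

1. C_x = -3  [FD ∥ CA ∩ DA ∥ FC]
2. C_y = 27  [FD ∥ CA ∩ DA ∥ FC]
   → C = (-3, 27)
3. B_x = 14  [B is the reflection of F across D]
4. B_y = -34  [B is the reflection of F across D]
   → B = (14, -34)
5. E_x = -7  [E divides FD with FE:ED = 1/4:3/4]
6. E_y = 25/4  [E divides FD with FE:ED = 1/4:3/4]
   → E = (-7, 25/4)

B = (14, -34)
C = (-3, 27)
E = (-7, 25/4)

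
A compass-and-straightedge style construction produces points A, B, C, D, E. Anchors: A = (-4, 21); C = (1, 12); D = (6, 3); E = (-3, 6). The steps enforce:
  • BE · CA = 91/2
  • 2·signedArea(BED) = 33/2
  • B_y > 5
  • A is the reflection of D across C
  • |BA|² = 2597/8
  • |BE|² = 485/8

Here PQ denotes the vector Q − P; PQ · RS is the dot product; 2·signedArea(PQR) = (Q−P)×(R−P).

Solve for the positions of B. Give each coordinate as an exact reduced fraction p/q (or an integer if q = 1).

B = (19/4, 21/4)

1. B_x = 19/4  [2·signedArea(BED) = 33/2 ∩ BE · CA = 91/2]
2. B_y = 21/4  [2·signedArea(BED) = 33/2 ∩ BE · CA = 91/2]
   → B = (19/4, 21/4)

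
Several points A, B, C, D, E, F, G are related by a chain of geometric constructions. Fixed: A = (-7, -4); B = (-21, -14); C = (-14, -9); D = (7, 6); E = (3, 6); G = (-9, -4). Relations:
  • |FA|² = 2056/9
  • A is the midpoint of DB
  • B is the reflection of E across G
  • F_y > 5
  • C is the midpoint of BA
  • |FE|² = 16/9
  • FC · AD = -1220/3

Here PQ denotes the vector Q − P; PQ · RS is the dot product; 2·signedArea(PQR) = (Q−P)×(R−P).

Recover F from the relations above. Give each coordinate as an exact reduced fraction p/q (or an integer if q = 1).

F = (13/3, 6)

1. F_x = 13/3  [line -14·x + -10·y + 362/3 = 0 ∩ |FA|² = 2056/9]
2. F_y = 6  [line -14·x + -10·y + 362/3 = 0 ∩ |FA|² = 2056/9]
   → F = (13/3, 6)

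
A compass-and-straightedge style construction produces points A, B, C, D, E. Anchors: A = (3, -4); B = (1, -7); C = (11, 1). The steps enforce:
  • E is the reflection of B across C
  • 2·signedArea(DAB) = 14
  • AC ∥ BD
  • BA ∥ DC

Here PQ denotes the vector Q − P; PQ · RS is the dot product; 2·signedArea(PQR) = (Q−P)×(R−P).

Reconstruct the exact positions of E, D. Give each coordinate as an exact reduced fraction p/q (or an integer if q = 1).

1. E_x = 21  [E is the reflection of B across C]
2. E_y = 9  [E is the reflection of B across C]
   → E = (21, 9)
3. D_x = 9  [BA ∥ DC ∩ AC ∥ BD]
4. D_y = -2  [BA ∥ DC ∩ AC ∥ BD]
   → D = (9, -2)

D = (9, -2)
E = (21, 9)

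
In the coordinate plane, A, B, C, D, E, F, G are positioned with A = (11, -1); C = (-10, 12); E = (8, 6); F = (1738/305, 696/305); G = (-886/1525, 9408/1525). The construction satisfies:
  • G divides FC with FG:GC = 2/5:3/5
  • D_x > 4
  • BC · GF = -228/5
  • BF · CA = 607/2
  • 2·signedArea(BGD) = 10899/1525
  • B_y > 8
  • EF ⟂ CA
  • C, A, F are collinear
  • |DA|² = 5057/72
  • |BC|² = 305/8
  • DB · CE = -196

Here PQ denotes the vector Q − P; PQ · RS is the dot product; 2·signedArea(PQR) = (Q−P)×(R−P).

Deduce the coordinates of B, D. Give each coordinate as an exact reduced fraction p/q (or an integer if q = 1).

B = (-19/4, 35/4)
D = (19/4, 55/12)

1. B_x = -19/4  [line -9576/1525·x + 5928/1525·y + -1596/25 = 0 ∩ |BC|² = 305/8]
2. B_y = 35/4  [line -9576/1525·x + 5928/1525·y + -1596/25 = 0 ∩ |BC|² = 305/8]
   → B = (-19/4, 35/4)
3. D_x = 19/4  [DB · CE = -196 ∩ 2·signedArea(BGD) = 10899/1525]
4. D_y = 55/12  [DB · CE = -196 ∩ 2·signedArea(BGD) = 10899/1525]
   → D = (19/4, 55/12)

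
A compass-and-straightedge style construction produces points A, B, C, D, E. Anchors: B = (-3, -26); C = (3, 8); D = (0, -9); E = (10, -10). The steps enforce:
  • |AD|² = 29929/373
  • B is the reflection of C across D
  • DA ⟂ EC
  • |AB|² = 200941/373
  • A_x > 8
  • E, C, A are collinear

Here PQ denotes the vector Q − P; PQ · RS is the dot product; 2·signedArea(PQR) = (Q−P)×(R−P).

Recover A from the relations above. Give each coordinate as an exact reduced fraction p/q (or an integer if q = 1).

1. A_x = 3114/373  [E, C, A are collinear ∩ DA ⟂ EC]
2. A_y = -2146/373  [E, C, A are collinear ∩ DA ⟂ EC]
   → A = (3114/373, -2146/373)

A = (3114/373, -2146/373)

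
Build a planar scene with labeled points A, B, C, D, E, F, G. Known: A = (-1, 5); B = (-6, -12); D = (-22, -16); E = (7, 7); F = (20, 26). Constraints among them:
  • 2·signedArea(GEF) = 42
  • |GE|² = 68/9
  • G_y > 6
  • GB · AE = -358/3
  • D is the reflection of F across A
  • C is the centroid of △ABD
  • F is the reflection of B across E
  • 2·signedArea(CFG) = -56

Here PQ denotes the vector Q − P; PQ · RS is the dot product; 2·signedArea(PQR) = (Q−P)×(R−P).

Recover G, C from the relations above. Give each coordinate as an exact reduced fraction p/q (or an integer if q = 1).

C = (-29/3, -23/3)
G = (13/3, 19/3)

1. G_x = 13/3  [2·signedArea(GEF) = 42 ∩ GB · AE = -358/3]
2. G_y = 19/3  [2·signedArea(GEF) = 42 ∩ GB · AE = -358/3]
   → G = (13/3, 19/3)
3. C_x = -29/3  [C is the centroid of △ABD]
4. C_y = -23/3  [C is the centroid of △ABD]
   → C = (-29/3, -23/3)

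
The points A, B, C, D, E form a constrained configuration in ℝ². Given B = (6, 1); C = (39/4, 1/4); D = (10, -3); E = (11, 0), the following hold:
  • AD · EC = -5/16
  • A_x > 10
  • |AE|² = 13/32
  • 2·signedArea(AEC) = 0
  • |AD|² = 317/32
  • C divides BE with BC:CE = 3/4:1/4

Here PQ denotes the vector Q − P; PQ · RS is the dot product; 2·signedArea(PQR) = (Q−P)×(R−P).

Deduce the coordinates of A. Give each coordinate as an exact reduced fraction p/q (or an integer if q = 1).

A = (83/8, 1/8)

1. A_x = 83/8  [2·signedArea(AEC) = 0 ∩ AD · EC = -5/16]
2. A_y = 1/8  [2·signedArea(AEC) = 0 ∩ AD · EC = -5/16]
   → A = (83/8, 1/8)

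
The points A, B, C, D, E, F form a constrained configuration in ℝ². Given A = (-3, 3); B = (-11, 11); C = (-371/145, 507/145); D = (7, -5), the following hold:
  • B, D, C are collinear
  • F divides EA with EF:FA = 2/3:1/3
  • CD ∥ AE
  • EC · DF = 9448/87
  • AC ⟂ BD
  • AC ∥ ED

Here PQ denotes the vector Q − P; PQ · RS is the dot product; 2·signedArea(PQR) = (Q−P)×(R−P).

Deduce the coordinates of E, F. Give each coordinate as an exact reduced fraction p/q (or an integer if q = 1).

E = (951/145, -797/145)
F = (27/145, 73/435)

1. E_x = 951/145  [AC ∥ ED ∩ CD ∥ AE]
2. E_y = -797/145  [AC ∥ ED ∩ CD ∥ AE]
   → E = (951/145, -797/145)
3. F_x = 27/145  [F divides EA with EF:FA = 2/3:1/3]
4. F_y = 73/435  [F divides EA with EF:FA = 2/3:1/3]
   → F = (27/145, 73/435)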